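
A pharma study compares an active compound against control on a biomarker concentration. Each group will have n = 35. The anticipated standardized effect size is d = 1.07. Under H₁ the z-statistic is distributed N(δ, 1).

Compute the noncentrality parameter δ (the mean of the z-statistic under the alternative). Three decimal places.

The noncentrality parameter scales effect size by the design's sample-size factor: δ = d·√(n/2) = 1.07 × √(35/2) = 4.4761

δ ≈ 4.476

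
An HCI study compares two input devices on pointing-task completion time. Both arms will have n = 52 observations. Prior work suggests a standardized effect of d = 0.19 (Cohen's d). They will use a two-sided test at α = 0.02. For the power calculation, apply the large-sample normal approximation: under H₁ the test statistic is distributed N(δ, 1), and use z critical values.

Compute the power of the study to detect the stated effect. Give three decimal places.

Noncentrality parameter: δ = d·√(n/2) = 0.19 × √(52/2) = 0.9688
Critical value for a two-sided test at α = 0.02: z_{α/2} = 2.326.
Power = Φ(δ − 2.326) + Φ(−δ − 2.326) = Φ(-1.358) + Φ(-3.295) = 0.0873 + 0.0005 = 0.0878.

Power ≈ 0.088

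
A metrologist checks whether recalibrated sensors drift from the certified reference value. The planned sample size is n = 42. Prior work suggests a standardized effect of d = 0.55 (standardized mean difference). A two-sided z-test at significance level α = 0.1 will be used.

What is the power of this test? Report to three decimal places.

Power ≈ 0.973

Noncentrality parameter: λ = d·√n = 0.55 × √42 = 3.5644
Two-sided α = 0.1 → critical value z_{0.05} = 1.645.
Power = Φ(λ − 1.645) + Φ(−λ − 1.645) = Φ(1.920) + Φ(-5.209) = 0.9725 + 0.0000 = 0.9725.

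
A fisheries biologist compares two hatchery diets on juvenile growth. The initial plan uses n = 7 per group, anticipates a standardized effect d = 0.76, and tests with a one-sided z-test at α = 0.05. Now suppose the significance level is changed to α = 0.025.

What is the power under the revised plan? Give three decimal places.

Power ≈ 0.295

δ = d·√(n/2) = 0.76 × √(7/2) = 1.4218 (unchanged). New critical value: z_{0.025} = 1.960.
Revised power = P(Z > 1.960 − δ) = Φ(-0.538) = 0.2952.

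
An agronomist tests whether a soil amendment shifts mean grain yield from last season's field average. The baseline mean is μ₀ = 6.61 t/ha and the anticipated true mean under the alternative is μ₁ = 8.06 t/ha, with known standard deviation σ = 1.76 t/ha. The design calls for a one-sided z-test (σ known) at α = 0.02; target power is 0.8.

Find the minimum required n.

Standardized effect: d = |μ₁ − μ₀| / σ = |8.06 − 6.61| / 1.76 = 0.8239
For power 0.8 need Φ(δ − z_{0.02}) = 0.8, so δ = z_{0.02} + z_{0.20} = 2.054 + 0.842 = 2.895.
δ = d·√n ⇒ n = (δ/d)² = (2.895 / 0.8239)² = 12.35.
Round up to the next whole unit.

n = 13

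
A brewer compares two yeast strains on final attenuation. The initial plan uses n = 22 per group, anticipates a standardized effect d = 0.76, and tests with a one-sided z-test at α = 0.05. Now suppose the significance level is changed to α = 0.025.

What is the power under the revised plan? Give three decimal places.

δ = d·√(n/2) = 0.76 × √(22/2) = 2.5206 (unchanged). New critical value: z_{0.025} = 1.960.
Revised power = P(Z > 1.960 − δ) = Φ(0.561) = 0.7125.

Power ≈ 0.712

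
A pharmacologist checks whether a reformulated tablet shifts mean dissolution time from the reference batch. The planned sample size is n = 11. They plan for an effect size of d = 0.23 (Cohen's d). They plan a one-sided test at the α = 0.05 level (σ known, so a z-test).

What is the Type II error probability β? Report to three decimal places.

β ≈ 0.811

Noncentrality parameter: λ = d·√n = 0.23 × √11 = 0.7628
One-sided α = 0.05 → critical value z_{0.05} = 1.645.
Power = Φ(λ − 1.645) = Φ(-0.882) = 0.1889.
Type II error: β = 1 − power = 1 − 0.1889 = 0.8111.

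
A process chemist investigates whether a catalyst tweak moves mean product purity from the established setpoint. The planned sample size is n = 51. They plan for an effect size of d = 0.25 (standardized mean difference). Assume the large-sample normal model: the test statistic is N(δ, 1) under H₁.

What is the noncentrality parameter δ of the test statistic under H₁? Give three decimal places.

δ ≈ 1.785

δ = d·√n = 0.25 × √51 = 1.7854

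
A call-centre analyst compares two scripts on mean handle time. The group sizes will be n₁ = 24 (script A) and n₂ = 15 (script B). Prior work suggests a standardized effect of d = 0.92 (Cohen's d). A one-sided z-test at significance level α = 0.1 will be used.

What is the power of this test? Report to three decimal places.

Power ≈ 0.935

Noncentrality parameter: δ = d / √(1/n₁ + 1/n₂) = 0.92 / √(1/24 + 1/15) = 2.7952
Critical value for a one-sided test at α = 0.1: z_α = 1.282.
Power = Φ(δ − 1.282) = Φ(1.514) = 0.9349.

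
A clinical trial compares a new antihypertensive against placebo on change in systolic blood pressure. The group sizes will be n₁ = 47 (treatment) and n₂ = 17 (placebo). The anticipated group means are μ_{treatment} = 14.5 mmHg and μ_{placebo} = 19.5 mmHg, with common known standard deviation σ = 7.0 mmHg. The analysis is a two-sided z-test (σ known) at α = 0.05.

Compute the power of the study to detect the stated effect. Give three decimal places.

Power ≈ 0.714

Standardized effect: d = |μ_{treatment} − μ_{placebo}| / σ = |14.5 − 19.5| / 7.0 = 0.7143
Noncentrality parameter: δ = d / √(1/n₁ + 1/n₂) = 0.7143 / √(1/47 + 1/17) = 2.5238
Two-sided α = 0.05 → critical value z_{0.025} = 1.960.
Power = Φ(δ − 1.960) + Φ(−δ − 1.960) = Φ(0.564) + Φ(-4.484) = 0.7136 + 0.0000 = 0.7136.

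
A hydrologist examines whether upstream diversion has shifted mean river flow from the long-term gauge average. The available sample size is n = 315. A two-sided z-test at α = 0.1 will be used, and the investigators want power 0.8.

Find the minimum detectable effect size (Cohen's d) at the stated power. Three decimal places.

Need Φ(δ − 1.645) = 0.8, so δ = 1.645 + 0.842 = 2.486.
(Lower-tail contribution to power is negligible for δ > 0.)
δ = d·√n ⇒ d = δ/√n = 2.486/√315 = 0.1401.

d ≈ 0.140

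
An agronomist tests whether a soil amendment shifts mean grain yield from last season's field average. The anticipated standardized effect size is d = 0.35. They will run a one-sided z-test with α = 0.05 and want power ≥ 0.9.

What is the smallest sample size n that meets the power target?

Set Φ(δ − 1.645) = 0.9; then δ − 1.645 = Φ⁻¹(0.9) = 1.282, giving δ = 2.926.
δ = d·√n ⇒ n = (δ/d)² = (2.926 / 0.35)² = 69.91.
Rounding up, n = 70.

n = 70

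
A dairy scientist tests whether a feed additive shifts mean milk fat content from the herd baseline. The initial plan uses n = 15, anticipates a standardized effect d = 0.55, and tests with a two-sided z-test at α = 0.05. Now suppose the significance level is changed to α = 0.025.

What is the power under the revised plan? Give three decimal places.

Power ≈ 0.456

δ = d·√n = 0.55 × √15 = 2.1301 (unchanged). New critical value: z_{0.0125} = 2.241.
Revised power = Φ(δ − 2.241) + Φ(−δ − 2.241) = Φ(-0.111) + Φ(-4.372) = 0.4557 + 0.0000 = 0.4557.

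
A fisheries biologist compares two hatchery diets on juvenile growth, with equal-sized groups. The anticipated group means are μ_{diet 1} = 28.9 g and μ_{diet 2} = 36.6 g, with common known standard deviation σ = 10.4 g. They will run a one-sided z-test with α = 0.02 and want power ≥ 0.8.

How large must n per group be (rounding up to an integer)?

n = 31 per group

Standardized effect: d = |μ_{diet 1} − μ_{diet 2}| / σ = |28.9 − 36.6| / 10.4 = 0.7404
For power 0.8 need Φ(δ − z_{0.02}) = 0.8, so δ = z_{0.02} + z_{0.20} = 2.054 + 0.842 = 2.895.
δ = d·√(n/2) ⇒ n = 2(δ/d)² = 2 × (2.895 / 0.7404)² = 30.59.
Round up to the next whole unit.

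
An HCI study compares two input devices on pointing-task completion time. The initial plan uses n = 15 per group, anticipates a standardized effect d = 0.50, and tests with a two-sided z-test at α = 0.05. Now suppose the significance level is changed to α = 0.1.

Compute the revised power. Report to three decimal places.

Power ≈ 0.393

δ = d·√(n/2) = 0.50 × √(15/2) = 1.3693 (unchanged). New critical value: z_{0.05} = 1.645.
Revised power = Φ(δ − 1.645) + Φ(−δ − 1.645) = Φ(-0.276) + Φ(-3.014) = 0.3914 + 0.0013 = 0.3927.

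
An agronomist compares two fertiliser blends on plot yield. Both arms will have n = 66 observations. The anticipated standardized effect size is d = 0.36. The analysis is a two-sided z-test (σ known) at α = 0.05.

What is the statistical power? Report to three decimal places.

Power ≈ 0.543

Noncentrality parameter: δ = d·√(n/2) = 0.36 × √(66/2) = 2.0680
Critical value for a two-sided test at α = 0.05: z_{α/2} = 1.960.
Power = Φ(δ − 1.960) + Φ(−δ − 1.960) = Φ(0.108) + Φ(-4.028) = 0.5430 + 0.0000 = 0.5431.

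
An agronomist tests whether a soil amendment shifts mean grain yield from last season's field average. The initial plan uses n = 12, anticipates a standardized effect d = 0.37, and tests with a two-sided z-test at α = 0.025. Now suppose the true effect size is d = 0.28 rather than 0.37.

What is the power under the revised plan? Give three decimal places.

With d = 0.28: δ = d·√n = 0.28 × √12 = 0.9699. Critical value z_{0.0125} = 2.241.
Revised power = Φ(δ − 2.241) + Φ(−δ − 2.241) = Φ(-1.271) + Φ(-3.211) = 0.1018 + 0.0007 = 0.1024.

Power ≈ 0.102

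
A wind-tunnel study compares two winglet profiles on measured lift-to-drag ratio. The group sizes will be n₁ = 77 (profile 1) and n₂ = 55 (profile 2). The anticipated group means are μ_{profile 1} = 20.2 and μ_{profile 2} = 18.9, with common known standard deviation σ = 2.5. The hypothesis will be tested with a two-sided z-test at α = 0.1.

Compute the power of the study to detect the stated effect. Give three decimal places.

Standardized effect: d = |μ_{profile 1} − μ_{profile 2}| / σ = |20.2 − 18.9| / 2.5 = 0.5200
Noncentrality parameter: δ = d / √(1/n₁ + 1/n₂) = 0.5200 / √(1/77 + 1/55) = 2.9454
Two-sided α = 0.1 → critical value z_{0.05} = 1.645.
Power = Φ(δ − 1.645) + Φ(−δ − 1.645) = Φ(1.301) + Φ(-4.590) = 0.9033 + 0.0000 = 0.9033.

Power ≈ 0.903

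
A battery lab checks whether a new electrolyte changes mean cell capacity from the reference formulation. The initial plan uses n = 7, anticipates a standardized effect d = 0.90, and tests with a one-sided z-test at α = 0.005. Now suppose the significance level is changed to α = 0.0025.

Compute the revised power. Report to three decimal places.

δ = d·√n = 0.90 × √7 = 2.3812 (unchanged). New critical value: z_{0.0025} = 2.807.
Revised power = Φ(δ − 2.807) = Φ(-0.426) = 0.3351.

Power ≈ 0.335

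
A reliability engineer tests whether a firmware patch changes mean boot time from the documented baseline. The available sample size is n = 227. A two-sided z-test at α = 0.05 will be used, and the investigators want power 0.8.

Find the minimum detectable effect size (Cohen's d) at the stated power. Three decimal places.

Required noncentrality: δ = z_{0.025} + z_{0.20} = 1.960 + 0.842 = 2.802.
(Lower-tail contribution to power is negligible for δ > 0.)
δ = d·√n ⇒ d = δ/√n = 2.802/√227 = 0.1859.

d ≈ 0.186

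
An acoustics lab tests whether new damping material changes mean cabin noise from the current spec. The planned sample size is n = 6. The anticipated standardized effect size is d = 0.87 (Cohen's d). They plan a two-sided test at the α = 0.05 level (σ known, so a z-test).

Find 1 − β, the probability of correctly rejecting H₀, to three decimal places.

Power ≈ 0.568

Noncentrality parameter: δ = d·√n = 0.87 × √6 = 2.1311
Critical value for a two-sided test at α = 0.05: z_{α/2} = 1.960.
Power = Φ(δ − 1.960) + Φ(−δ − 1.960) = Φ(0.171) + Φ(-4.091) = 0.5679 + 0.0000 = 0.5679.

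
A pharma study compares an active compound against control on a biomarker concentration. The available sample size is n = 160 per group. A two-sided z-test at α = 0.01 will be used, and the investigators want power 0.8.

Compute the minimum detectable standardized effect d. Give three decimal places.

d ≈ 0.382

Required noncentrality: δ = z_{0.005} + z_{0.20} = 2.576 + 0.842 = 3.417.
(The second rejection-region term Φ(−δ − z_{α/2}) is negligible and dropped.)
δ = d·√(n/2) ⇒ d = δ/√(n/2) = 3.417/√(160/2) = 0.3821.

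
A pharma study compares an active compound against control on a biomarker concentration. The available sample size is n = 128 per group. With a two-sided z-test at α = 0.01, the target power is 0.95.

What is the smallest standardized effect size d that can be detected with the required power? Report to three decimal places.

Need Φ(δ − 2.576) = 0.95, so δ = 2.576 + 1.645 = 4.221.
(Lower-tail contribution to power is negligible for δ > 0.)
δ = d·√(n/2) ⇒ d = δ/√(n/2) = 4.221/√(128/2) = 0.5276.

d ≈ 0.528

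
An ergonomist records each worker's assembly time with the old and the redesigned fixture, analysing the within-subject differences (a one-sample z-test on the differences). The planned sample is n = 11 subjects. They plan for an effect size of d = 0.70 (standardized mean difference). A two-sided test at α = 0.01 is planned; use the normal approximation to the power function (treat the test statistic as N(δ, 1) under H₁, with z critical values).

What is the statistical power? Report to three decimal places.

Power ≈ 0.400

Noncentrality parameter: δ = d·√n = 0.70 × √11 = 2.3216
Two-sided α = 0.01 → critical value z_{0.005} = 2.576.
Power = Φ(δ − 2.576) + Φ(−δ − 2.576) = Φ(-0.254) + Φ(-4.897) = 0.3997 + 0.0000 = 0.3997.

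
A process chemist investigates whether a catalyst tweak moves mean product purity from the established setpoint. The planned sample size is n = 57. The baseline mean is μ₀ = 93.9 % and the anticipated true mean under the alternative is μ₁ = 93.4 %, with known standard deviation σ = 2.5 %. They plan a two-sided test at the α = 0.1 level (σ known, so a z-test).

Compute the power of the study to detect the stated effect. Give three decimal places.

Power ≈ 0.447

Standardized effect: d = |μ₁ − μ₀| / σ = |93.4 − 93.9| / 2.5 = 0.2000
Noncentrality parameter: δ = d·√n = 0.2000 × √57 = 1.5100
Two-sided α = 0.1 → critical value z_{0.05} = 1.645.
Power = Φ(δ − 1.645) + Φ(−δ − 1.645) = Φ(-0.135) + Φ(-3.155) = 0.4464 + 0.0008 = 0.4472.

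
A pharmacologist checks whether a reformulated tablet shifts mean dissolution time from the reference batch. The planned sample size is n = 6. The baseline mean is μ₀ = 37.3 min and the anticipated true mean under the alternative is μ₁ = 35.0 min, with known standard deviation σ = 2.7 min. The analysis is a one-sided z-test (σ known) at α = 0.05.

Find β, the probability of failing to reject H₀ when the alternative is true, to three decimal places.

Standardized effect: d = |μ₁ − μ₀| / σ = |35.0 − 37.3| / 2.7 = 0.8519
Noncentrality parameter: δ = d·√n = 0.8519 × √6 = 2.0866
One-sided α = 0.05 → critical value z_{0.05} = 1.645.
Power = Φ(δ − 1.645) = Φ(0.442) = 0.6707.
Type II error: β = 1 − power = 1 − 0.6707 = 0.3293.

β ≈ 0.329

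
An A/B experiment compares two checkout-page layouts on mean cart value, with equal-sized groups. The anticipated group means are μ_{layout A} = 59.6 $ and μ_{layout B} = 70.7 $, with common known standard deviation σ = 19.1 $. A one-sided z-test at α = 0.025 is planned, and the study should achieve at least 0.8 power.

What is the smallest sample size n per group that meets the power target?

Standardized effect: d = |μ_{layout A} − μ_{layout B}| / σ = |59.6 − 70.7| / 19.1 = 0.5812
For power 0.8 need Φ(δ − z_{0.025}) = 0.8, so δ = z_{0.025} + z_{0.20} = 1.960 + 0.842 = 2.802.
δ = d·√(n/2) ⇒ n = 2(δ/d)² = 2 × (2.802 / 0.5812)² = 46.48.
Round up to the next whole unit.

n = 47 per group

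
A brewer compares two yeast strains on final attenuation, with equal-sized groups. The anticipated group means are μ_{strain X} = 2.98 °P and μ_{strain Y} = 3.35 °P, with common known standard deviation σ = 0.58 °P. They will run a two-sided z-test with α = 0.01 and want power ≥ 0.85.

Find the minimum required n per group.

Standardized effect: d = |μ_{strain X} − μ_{strain Y}| / σ = |2.98 − 3.35| / 0.58 = 0.6379
For power 0.85 need Φ(δ − z_{0.005}) = 0.85, so δ = z_{0.005} + z_{0.15} = 2.576 + 1.036 = 3.612.
(The Φ(−δ − z_{α/2}) term is vanishingly small for δ > 0 and is dropped in the standard sample-size formula.)
δ = d·√(n/2) ⇒ n = 2(δ/d)² = 2 × (3.612 / 0.6379)² = 64.13.
Round up to the next whole unit.

n = 65 per group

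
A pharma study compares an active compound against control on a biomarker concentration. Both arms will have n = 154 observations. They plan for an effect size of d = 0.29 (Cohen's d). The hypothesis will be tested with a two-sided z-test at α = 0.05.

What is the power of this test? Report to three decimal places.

Power ≈ 0.721

Noncentrality parameter: δ = d·√(n/2) = 0.29 × √(154/2) = 2.5447
Two-sided α = 0.05 → critical value z_{0.025} = 1.960.
Power = Φ(δ − 1.960) + Φ(−δ − 1.960) = Φ(0.585) + Φ(-4.505) = 0.7207 + 0.0000 = 0.7207.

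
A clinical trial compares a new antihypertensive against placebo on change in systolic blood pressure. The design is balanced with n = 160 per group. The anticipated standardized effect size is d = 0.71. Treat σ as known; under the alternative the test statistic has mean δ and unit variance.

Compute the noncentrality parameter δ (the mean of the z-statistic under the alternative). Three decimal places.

The noncentrality parameter scales effect size by the design's sample-size factor: δ = d·√(n/2) = 0.71 × √(160/2) = 6.3504

δ ≈ 6.350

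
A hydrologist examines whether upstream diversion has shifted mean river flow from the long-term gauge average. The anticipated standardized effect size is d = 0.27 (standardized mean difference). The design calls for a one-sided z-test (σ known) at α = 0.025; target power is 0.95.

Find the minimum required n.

Set Φ(δ − 1.960) = 0.95; then δ − 1.960 = Φ⁻¹(0.95) = 1.645, giving δ = 3.605.
δ = d·√n ⇒ n = (δ/d)² = (3.605 / 0.27)² = 178.25.
Rounding up, n = 179.

n = 179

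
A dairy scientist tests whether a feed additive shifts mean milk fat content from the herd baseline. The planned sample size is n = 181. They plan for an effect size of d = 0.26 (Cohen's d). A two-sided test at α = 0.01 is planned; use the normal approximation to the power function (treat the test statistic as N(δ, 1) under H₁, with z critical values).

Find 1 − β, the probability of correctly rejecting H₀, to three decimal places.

Noncentrality parameter: λ = d·√n = 0.26 × √181 = 3.4979
Two-sided α = 0.01 → critical value z_{0.005} = 2.576.
Power = Φ(λ − 2.576) + Φ(−λ − 2.576) = Φ(0.922) + Φ(-6.074) = 0.8218 + 0.0000 = 0.8218.

Power ≈ 0.822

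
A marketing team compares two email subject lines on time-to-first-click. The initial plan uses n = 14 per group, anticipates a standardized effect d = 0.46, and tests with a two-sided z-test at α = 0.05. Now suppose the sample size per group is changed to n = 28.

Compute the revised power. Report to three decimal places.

Power ≈ 0.406

With n = 28 per group: δ = d·√(n/2) = 0.46 × √(28/2) = 1.7212. Critical value z_{0.025} = 1.960.
Revised power = Φ(δ − 1.960) + Φ(−δ − 1.960) = Φ(-0.239) + Φ(-3.681) = 0.4056 + 0.0001 = 0.4057.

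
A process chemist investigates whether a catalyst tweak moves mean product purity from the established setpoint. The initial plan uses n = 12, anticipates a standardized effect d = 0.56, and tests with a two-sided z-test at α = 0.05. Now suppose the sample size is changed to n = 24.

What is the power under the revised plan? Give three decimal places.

With n = 24: δ = d·√n = 0.56 × √24 = 2.7434. Critical value z_{0.025} = 1.960.
Revised power = Φ(δ − 1.960) + Φ(−δ − 1.960) = Φ(0.783) + Φ(-4.703) = 0.7833 + 0.0000 = 0.7833.

Power ≈ 0.783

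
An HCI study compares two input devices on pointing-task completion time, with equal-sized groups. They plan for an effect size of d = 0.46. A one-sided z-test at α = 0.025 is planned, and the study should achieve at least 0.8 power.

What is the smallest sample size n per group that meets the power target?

n = 75 per group

For power 0.8 need Φ(δ − z_{0.025}) = 0.8, so δ = z_{0.025} + z_{0.20} = 1.960 + 0.842 = 2.802.
δ = d·√(n/2) ⇒ n = 2(δ/d)² = 2 × (2.802 / 0.46)² = 74.19.
Rounding up, n = 75 per group.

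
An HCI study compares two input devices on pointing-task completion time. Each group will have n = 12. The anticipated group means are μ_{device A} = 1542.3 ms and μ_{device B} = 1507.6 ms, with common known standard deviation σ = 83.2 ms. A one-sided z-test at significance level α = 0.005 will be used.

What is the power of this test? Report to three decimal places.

Standardized effect: d = |μ_{device A} − μ_{device B}| / σ = |1542.3 − 1507.6| / 83.2 = 0.4171
Noncentrality parameter: δ = d·√(n/2) = 0.4171 × √(12/2) = 1.0216
Critical value for a one-sided test at α = 0.005: z_α = 2.576.
Power = P(Z > 2.576 − δ) = Φ(-1.554) = 0.0601.

Power ≈ 0.060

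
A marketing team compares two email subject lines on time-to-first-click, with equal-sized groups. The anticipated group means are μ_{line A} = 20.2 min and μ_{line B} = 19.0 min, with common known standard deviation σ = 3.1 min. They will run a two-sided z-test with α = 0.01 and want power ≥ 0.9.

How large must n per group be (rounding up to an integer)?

Standardized effect: d = |μ_{line A} − μ_{line B}| / σ = |20.2 − 19.0| / 3.1 = 0.3871
Set Φ(δ − 2.576) = 0.9; then δ − 2.576 = Φ⁻¹(0.9) = 1.282, giving δ = 3.857.
(Ignoring the negligible lower-tail rejection probability gives the usual closed-form inversion.)
δ = d·√(n/2) ⇒ n = 2(δ/d)² = 2 × (3.857 / 0.3871)² = 198.60.
Round up to the next whole unit.

n = 199 per group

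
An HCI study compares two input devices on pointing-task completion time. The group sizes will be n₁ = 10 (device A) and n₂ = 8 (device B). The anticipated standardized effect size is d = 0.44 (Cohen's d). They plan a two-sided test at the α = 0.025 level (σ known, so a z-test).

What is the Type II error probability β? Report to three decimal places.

β ≈ 0.905

Noncentrality parameter: δ = d / √(1/n₁ + 1/n₂) = 0.44 / √(1/10 + 1/8) = 0.9276
Two-sided α = 0.025 → critical value z_{0.0125} = 2.241.
Power = Φ(δ − 2.241) + Φ(−δ − 2.241) = Φ(-1.314) + Φ(-3.169) = 0.0945 + 0.0008 = 0.0952.
Type II error: β = 1 − power = 1 − 0.0952 = 0.9048.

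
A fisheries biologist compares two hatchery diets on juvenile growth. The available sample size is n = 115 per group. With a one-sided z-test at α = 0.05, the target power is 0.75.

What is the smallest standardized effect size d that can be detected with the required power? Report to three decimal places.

d ≈ 0.306

Need Φ(δ − 1.645) = 0.75, so δ = 1.645 + 0.674 = 2.319.
δ = d·√(n/2) ⇒ d = δ/√(n/2) = 2.319/√(115/2) = 0.3059.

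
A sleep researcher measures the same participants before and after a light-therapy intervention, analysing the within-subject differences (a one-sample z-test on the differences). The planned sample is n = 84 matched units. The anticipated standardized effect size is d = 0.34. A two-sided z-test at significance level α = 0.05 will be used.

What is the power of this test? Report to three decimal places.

Noncentrality parameter: λ = d·√n = 0.34 × √84 = 3.1162
Two-sided α = 0.05 → critical value z_{0.025} = 1.960.
Power = Φ(λ − 1.960) + Φ(−λ − 1.960) = Φ(1.156) + Φ(-5.076) = 0.8762 + 0.0000 = 0.8762.

Power ≈ 0.876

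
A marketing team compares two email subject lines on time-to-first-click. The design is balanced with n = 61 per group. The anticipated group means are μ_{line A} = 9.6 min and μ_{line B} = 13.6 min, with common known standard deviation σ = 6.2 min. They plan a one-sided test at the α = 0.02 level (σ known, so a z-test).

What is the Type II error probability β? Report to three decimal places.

Standardized effect: d = |μ_{line A} − μ_{line B}| / σ = |9.6 − 13.6| / 6.2 = 0.6452
Noncentrality parameter: δ = d·√(n/2) = 0.6452 × √(61/2) = 3.5630
Critical value for a one-sided test at α = 0.02: z_α = 2.054.
Power = Φ(δ − 2.054) = Φ(1.509) = 0.9344.
Type II error: β = 1 − power = 1 − 0.9344 = 0.0656.

β ≈ 0.066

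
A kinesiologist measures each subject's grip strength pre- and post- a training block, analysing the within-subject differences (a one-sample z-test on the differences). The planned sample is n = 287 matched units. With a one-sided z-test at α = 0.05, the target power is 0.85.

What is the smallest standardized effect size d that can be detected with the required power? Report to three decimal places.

Required noncentrality: δ = z_{0.05} + z_{0.15} = 1.645 + 1.036 = 2.681.
δ = d·√n ⇒ d = δ/√n = 2.681/√287 = 0.1583.

d ≈ 0.158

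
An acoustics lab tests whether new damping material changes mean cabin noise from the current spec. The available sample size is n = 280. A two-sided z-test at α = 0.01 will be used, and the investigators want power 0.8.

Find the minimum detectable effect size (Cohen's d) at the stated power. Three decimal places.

Need Φ(δ − 2.576) = 0.8, so δ = 2.576 + 0.842 = 3.417.
(Lower-tail contribution to power is negligible for δ > 0.)
δ = d·√n ⇒ d = δ/√n = 3.417/√280 = 0.2042.

d ≈ 0.204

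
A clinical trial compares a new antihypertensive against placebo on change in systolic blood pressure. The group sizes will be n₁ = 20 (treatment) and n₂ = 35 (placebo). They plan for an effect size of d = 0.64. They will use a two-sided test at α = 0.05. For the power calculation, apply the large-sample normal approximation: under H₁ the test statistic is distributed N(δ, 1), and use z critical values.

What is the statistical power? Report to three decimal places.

Noncentrality parameter: δ = d / √(1/n₁ + 1/n₂) = 0.64 / √(1/20 + 1/35) = 2.2832
Two-sided α = 0.05 → critical value z_{0.025} = 1.960.
Power = Φ(δ − 1.960) + Φ(−δ − 1.960) = Φ(0.323) + Φ(-4.243) = 0.6267 + 0.0000 = 0.6268.

Power ≈ 0.627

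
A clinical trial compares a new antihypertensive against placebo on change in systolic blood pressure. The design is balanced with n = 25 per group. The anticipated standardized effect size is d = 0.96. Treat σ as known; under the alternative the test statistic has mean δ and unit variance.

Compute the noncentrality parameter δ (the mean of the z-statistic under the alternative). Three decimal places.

The noncentrality parameter scales effect size by the design's sample-size factor: δ = d·√(n/2) = 0.96 × √(25/2) = 3.3941

δ ≈ 3.394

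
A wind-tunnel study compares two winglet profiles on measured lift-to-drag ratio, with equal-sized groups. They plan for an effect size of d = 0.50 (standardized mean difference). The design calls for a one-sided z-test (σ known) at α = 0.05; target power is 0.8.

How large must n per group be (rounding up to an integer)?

n = 50 per group

Set Φ(δ − 1.645) = 0.8; then δ − 1.645 = Φ⁻¹(0.8) = 0.842, giving δ = 2.486.
δ = d·√(n/2) ⇒ n = 2(δ/d)² = 2 × (2.486 / 0.50)² = 49.46.
Round up to the next whole unit.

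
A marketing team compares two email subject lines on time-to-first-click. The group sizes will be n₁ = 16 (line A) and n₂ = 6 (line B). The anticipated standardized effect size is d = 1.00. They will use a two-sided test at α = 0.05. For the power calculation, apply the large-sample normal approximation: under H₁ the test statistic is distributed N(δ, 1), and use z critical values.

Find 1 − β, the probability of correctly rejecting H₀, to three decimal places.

Power ≈ 0.551

Noncentrality parameter: δ = d / √(1/n₁ + 1/n₂) = 1.00 / √(1/16 + 1/6) = 2.0889
Critical value for a two-sided test at α = 0.05: z_{α/2} = 1.960.
Power = Φ(δ − 1.960) + Φ(−δ − 1.960) = Φ(0.129) + Φ(-4.049) = 0.5513 + 0.0000 = 0.5513.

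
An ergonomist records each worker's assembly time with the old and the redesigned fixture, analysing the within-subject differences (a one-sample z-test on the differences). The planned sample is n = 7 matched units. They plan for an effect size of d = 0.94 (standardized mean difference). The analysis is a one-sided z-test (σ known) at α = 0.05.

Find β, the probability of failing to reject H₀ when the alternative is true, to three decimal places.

Noncentrality parameter: δ = d·√n = 0.94 × √7 = 2.4870
Critical value for a one-sided test at α = 0.05: z_α = 1.645.
Power = Φ(δ − 1.645) = Φ(0.842) = 0.8001.
Type II error: β = 1 − power = 1 − 0.8001 = 0.1999.

β ≈ 0.200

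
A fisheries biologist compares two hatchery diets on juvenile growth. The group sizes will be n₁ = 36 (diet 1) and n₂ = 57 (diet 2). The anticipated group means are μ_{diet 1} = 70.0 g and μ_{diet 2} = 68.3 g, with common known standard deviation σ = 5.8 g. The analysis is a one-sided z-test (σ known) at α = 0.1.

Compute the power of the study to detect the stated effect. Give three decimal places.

Standardized effect: d = |μ_{diet 1} − μ_{diet 2}| / σ = |70.0 − 68.3| / 5.8 = 0.2931
Noncentrality parameter: δ = d / √(1/n₁ + 1/n₂) = 0.2931 / √(1/36 + 1/57) = 1.3768
One-sided α = 0.1 → critical value z_{0.1} = 1.282.
Power = P(Z > 1.282 − δ) = Φ(0.095) = 0.5379.

Power ≈ 0.538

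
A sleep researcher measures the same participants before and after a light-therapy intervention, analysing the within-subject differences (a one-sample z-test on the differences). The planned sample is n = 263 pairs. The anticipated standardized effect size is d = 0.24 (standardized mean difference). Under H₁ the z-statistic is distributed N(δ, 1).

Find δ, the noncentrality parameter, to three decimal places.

δ ≈ 3.892

The noncentrality parameter scales effect size by the design's sample-size factor: δ = d·√n = 0.24 × √263 = 3.8921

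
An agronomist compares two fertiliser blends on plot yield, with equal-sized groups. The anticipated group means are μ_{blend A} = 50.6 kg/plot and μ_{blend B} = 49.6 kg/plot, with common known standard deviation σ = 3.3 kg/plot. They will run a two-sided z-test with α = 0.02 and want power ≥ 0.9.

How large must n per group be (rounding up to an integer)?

n = 284 per group

Standardized effect: d = |μ_{blend A} − μ_{blend B}| / σ = |50.6 − 49.6| / 3.3 = 0.3030
For power 0.9 need Φ(δ − z_{0.01}) = 0.9, so δ = z_{0.01} + z_{0.10} = 2.326 + 1.282 = 3.608.
(For δ > 0 the lower-tail rejection region contributes negligibly to power, so the one-term inversion is standard.)
δ = d·√(n/2) ⇒ n = 2(δ/d)² = 2 × (3.608 / 0.3030)² = 283.51.
Round up to the next whole unit.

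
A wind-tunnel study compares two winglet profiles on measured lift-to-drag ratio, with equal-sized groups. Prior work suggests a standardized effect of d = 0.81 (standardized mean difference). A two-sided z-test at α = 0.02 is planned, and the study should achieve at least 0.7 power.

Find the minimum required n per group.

Set Φ(δ − 2.326) = 0.7; then δ − 2.326 = Φ⁻¹(0.7) = 0.524, giving δ = 2.851.
(The Φ(−δ − z_{α/2}) term is vanishingly small for δ > 0 and is dropped in the standard sample-size formula.)
δ = d·√(n/2) ⇒ n = 2(δ/d)² = 2 × (2.851 / 0.81)² = 24.77.
Rounding up, n = 25 per group.

n = 25 per group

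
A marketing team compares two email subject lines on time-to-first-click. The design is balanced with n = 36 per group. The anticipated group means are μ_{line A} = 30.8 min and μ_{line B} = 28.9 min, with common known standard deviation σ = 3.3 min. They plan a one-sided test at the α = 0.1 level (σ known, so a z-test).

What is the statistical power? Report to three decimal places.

Power ≈ 0.877

Standardized effect: d = |μ_{line A} − μ_{line B}| / σ = |30.8 − 28.9| / 3.3 = 0.5758
Noncentrality parameter: λ = d·√(n/2) = 0.5758 × √(36/2) = 2.4427
Critical value for a one-sided test at α = 0.1: z_α = 1.282.
Power = P(Z > 1.282 − λ) = Φ(1.161) = 0.8772.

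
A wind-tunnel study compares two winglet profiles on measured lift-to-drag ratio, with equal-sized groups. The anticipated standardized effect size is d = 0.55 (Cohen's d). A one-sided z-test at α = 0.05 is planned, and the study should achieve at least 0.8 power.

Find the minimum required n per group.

n = 41 per group

Set Φ(δ − 1.645) = 0.8; then δ − 1.645 = Φ⁻¹(0.8) = 0.842, giving δ = 2.486.
δ = d·√(n/2) ⇒ n = 2(δ/d)² = 2 × (2.486 / 0.55)² = 40.88.
Rounding up, n = 41 per group.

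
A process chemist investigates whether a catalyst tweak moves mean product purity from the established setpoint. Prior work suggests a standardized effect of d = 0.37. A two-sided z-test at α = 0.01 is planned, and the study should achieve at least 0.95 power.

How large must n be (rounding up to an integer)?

For power 0.95 need Φ(δ − z_{0.005}) = 0.95, so δ = z_{0.005} + z_{0.05} = 2.576 + 1.645 = 4.221.
(The Φ(−δ − z_{α/2}) term is vanishingly small for δ > 0 and is dropped in the standard sample-size formula.)
δ = d·√n ⇒ n = (δ/d)² = (4.221 / 0.37)² = 130.13.
Rounding up, n = 131.

n = 131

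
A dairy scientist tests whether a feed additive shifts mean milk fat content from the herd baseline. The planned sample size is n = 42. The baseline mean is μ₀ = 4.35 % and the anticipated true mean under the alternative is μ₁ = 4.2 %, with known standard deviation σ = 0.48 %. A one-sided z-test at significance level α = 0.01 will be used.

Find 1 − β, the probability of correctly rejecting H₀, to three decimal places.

Power ≈ 0.382

Standardized effect: d = |μ₁ − μ₀| / σ = |4.2 − 4.35| / 0.48 = 0.3125
Noncentrality parameter: δ = d·√n = 0.3125 × √42 = 2.0252
One-sided α = 0.01 → critical value z_{0.01} = 2.326.
Power = Φ(δ − 2.326) = Φ(-0.301) = 0.3817.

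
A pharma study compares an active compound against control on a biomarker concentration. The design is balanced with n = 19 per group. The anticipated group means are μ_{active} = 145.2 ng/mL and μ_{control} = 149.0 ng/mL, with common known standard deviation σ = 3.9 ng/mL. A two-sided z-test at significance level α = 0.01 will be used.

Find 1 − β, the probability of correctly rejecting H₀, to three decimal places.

Power ≈ 0.665

Standardized effect: d = |μ_{active} − μ_{control}| / σ = |145.2 − 149.0| / 3.9 = 0.9744
Noncentrality parameter: δ = d·√(n/2) = 0.9744 × √(19/2) = 3.0032
Two-sided α = 0.01 → critical value z_{0.005} = 2.576.
Power = Φ(δ − 2.576) + Φ(−δ − 2.576) = Φ(0.427) + Φ(-5.579) = 0.6654 + 0.0000 = 0.6654.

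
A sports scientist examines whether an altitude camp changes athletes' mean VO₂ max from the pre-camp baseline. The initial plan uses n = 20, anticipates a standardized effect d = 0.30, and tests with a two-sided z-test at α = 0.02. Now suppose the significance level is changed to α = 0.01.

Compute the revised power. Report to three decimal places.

δ = d·√n = 0.30 × √20 = 1.3416 (unchanged). New critical value: z_{0.005} = 2.576.
Revised power = Φ(δ − 2.576) + Φ(−δ − 2.576) = Φ(-1.234) + Φ(-3.917) = 0.1086 + 0.0000 = 0.1086.

Power ≈ 0.109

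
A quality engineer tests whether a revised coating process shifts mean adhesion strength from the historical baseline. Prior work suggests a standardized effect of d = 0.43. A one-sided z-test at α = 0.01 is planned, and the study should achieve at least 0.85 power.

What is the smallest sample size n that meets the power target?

n = 62

Set Φ(δ − 2.326) = 0.85; then δ − 2.326 = Φ⁻¹(0.85) = 1.036, giving δ = 3.363.
δ = d·√n ⇒ n = (δ/d)² = (3.363 / 0.43)² = 61.16.
Rounding up, n = 62.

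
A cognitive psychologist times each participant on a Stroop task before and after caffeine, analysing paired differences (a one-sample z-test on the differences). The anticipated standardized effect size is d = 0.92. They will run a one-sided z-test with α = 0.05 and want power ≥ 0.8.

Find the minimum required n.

n = 8

For power 0.8 need Φ(δ − z_{0.05}) = 0.8, so δ = z_{0.05} + z_{0.20} = 1.645 + 0.842 = 2.486.
δ = d·√n ⇒ n = (δ/d)² = (2.486 / 0.92)² = 7.30.
Rounding up, n = 8.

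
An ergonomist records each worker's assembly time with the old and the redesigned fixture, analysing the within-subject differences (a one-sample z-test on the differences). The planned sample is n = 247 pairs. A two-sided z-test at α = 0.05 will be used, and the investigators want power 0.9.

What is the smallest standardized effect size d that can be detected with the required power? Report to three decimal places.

Required noncentrality: δ = z_{0.025} + z_{0.10} = 1.960 + 1.282 = 3.242.
(The second rejection-region term Φ(−δ − z_{α/2}) is negligible and dropped.)
δ = d·√n ⇒ d = δ/√n = 3.242/√247 = 0.2063.

d ≈ 0.206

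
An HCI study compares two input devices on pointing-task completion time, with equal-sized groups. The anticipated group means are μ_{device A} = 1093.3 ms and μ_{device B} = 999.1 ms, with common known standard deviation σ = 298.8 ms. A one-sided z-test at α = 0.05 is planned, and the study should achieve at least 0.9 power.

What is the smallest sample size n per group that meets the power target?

n = 173 per group

Standardized effect: d = |μ_{device A} − μ_{device B}| / σ = |1093.3 − 999.1| / 298.8 = 0.3153
Set Φ(δ − 1.645) = 0.9; then δ − 1.645 = Φ⁻¹(0.9) = 1.282, giving δ = 2.926.
δ = d·√(n/2) ⇒ n = 2(δ/d)² = 2 × (2.926 / 0.3153)² = 172.33.
Round up to the next whole unit.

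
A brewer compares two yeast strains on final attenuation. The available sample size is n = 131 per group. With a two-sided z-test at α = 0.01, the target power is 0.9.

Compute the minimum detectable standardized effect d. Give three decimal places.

Need Φ(δ − 2.576) = 0.9, so δ = 2.576 + 1.282 = 3.857.
(Lower-tail contribution to power is negligible for δ > 0.)
δ = d·√(n/2) ⇒ d = δ/√(n/2) = 3.857/√(131/2) = 0.4766.

d ≈ 0.477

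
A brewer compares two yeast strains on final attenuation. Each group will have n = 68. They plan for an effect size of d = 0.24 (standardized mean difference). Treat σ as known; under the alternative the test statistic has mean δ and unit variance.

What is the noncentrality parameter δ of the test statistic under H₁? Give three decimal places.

The noncentrality parameter scales effect size by the design's sample-size factor: δ = d·√(n/2) = 0.24 × √(68/2) = 1.3994

δ ≈ 1.399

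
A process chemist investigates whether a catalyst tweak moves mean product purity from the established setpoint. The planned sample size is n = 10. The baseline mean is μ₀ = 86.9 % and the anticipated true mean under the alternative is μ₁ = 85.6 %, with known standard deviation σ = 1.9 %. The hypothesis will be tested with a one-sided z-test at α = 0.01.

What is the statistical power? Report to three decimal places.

Standardized effect: d = |μ₁ − μ₀| / σ = |85.6 − 86.9| / 1.9 = 0.6842
Noncentrality parameter: δ = d·√n = 0.6842 × √10 = 2.1637
One-sided α = 0.01 → critical value z_{0.01} = 2.326.
Power = P(Z > 2.326 − δ) = Φ(-0.163) = 0.4354.

Power ≈ 0.435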